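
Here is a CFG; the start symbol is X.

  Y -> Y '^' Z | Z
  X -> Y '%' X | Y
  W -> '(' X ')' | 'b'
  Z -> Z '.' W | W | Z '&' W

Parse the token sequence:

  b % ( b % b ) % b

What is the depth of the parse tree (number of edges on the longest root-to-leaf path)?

10

[X [Y [Z [W b]]] % [X [Y [Z [W ( [X [Y [Z [W b]]] % [X [Y [Z [W b]]]]] )]]] % [X [Y [Z [W b]]]]]]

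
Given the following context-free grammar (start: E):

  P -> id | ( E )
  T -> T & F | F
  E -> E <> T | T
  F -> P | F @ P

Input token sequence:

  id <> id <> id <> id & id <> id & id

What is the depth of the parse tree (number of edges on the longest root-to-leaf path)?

8

[E [E [E [E [E [T [F [P id]]]] <> [T [F [P id]]]] <> [T [F [P id]]]] <> [T [T [F [P id]]] & [F [P id]]]] <> [T [T [F [P id]]] & [F [P id]]]]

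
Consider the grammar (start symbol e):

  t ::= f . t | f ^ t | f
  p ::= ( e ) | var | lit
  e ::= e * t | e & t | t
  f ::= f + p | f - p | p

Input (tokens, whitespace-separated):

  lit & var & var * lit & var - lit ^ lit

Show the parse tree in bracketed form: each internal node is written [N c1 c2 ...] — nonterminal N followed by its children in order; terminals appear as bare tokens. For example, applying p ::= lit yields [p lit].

[e [e [e [e [e [t [f [p lit]]]] & [t [f [p var]]]] & [t [f [p var]]]] * [t [f [p lit]]]] & [t [f [f [p var]] - [p lit]] ^ [t [f [p lit]]]]]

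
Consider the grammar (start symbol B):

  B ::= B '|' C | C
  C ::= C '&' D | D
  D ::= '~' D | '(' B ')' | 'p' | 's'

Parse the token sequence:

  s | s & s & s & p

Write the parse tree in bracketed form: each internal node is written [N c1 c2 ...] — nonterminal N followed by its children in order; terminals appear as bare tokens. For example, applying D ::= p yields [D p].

[B [B [C [D s]]] | [C [C [C [C [D s]] & [D s]] & [D s]] & [D p]]]

B
B | C
C | C
D | C
s | C
s | C & D
s | C & D & D
s | C & D & D & D
s | D & D & D & D
s | s & D & D & D
s | s & s & D & D
s | s & s & s & D
s | s & s & s & p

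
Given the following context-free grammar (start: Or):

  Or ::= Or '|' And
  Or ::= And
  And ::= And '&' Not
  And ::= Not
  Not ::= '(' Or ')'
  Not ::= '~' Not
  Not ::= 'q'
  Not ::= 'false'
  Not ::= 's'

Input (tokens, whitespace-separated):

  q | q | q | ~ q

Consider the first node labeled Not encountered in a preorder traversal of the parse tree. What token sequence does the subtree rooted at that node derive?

q

[Or [Or [Or [Or [And [Not q]]] | [And [Not q]]] | [And [Not q]]] | [And [Not ~ [Not q]]]]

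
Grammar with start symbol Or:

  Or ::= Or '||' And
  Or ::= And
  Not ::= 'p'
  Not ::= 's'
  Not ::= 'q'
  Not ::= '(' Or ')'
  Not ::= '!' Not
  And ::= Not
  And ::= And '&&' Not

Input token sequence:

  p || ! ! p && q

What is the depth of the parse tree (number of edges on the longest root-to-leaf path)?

6

[Or [Or [And [Not p]]] || [And [And [Not ! [Not ! [Not p]]]] && [Not q]]]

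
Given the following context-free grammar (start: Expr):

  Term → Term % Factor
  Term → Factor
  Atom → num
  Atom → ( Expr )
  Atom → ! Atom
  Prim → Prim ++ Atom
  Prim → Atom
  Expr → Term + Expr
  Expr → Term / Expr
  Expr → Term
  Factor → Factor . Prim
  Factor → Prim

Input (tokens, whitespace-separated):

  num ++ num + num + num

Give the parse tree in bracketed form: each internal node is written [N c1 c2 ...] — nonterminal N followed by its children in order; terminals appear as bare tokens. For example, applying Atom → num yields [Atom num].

Expr
Term + Expr
Factor + Expr
Prim + Expr
Prim ++ Atom + Expr
Atom ++ Atom + Expr
num ++ Atom + Expr
num ++ num + Expr
num ++ num + Term + Expr
num ++ num + Factor + Expr
num ++ num + Prim + Expr
num ++ num + Atom + Expr
num ++ num + num + Expr
num ++ num + num + Term
num ++ num + num + Factor
num ++ num + num + Prim
num ++ num + num + Atom
num ++ num + num + num

[Expr [Term [Factor [Prim [Prim [Atom num]] ++ [Atom num]]]] + [Expr [Term [Factor [Prim [Atom num]]]] + [Expr [Term [Factor [Prim [Atom num]]]]]]]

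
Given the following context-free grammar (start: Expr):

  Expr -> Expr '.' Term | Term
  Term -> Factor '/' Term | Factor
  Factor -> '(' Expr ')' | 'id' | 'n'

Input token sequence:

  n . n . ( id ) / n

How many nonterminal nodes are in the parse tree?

14

[Expr [Expr [Expr [Term [Factor n]]] . [Term [Factor n]]] . [Term [Factor ( [Expr [Term [Factor id]]] )] / [Term [Factor n]]]]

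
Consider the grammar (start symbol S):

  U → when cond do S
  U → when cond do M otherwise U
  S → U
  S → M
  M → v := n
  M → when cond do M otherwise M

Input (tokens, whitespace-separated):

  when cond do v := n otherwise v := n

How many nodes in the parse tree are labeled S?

[S [M when cond do [M v := n] otherwise [M v := n]]]

1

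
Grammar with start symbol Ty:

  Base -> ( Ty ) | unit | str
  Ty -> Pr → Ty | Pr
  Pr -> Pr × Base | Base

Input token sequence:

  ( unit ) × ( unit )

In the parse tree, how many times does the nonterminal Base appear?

[Ty [Pr [Pr [Base ( [Ty [Pr [Base unit]]] )]] × [Base ( [Ty [Pr [Base unit]]] )]]]

4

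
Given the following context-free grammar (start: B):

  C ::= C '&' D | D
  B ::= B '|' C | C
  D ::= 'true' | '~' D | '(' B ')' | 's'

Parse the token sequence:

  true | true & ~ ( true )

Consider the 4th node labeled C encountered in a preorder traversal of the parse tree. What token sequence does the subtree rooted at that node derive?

[B [B [C [D true]]] | [C [C [D true]] & [D ~ [D ( [B [C [D true]]] )]]]]

true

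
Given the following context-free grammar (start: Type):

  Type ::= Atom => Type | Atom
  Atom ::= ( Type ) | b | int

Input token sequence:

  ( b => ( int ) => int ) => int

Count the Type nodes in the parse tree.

6

[Type [Atom ( [Type [Atom b] => [Type [Atom ( [Type [Atom int]] )] => [Type [Atom int]]]] )] => [Type [Atom int]]]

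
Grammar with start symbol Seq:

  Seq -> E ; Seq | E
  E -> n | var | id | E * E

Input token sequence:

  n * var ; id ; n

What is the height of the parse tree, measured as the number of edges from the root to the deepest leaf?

4

[Seq [E [E n] * [E var]] ; [Seq [E id] ; [Seq [E n]]]]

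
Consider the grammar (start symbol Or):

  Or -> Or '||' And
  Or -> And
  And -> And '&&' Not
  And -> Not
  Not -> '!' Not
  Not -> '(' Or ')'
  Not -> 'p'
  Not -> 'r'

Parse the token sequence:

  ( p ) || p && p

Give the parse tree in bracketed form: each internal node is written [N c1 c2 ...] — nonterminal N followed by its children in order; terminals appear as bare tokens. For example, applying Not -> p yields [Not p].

[Or [Or [And [Not ( [Or [And [Not p]]] )]]] || [And [And [Not p]] && [Not p]]]

Or
Or || And
And || And
Not || And
( Or ) || And
( And ) || And
( Not ) || And
( p ) || And
( p ) || And && Not
( p ) || Not && Not
( p ) || p && Not
( p ) || p && p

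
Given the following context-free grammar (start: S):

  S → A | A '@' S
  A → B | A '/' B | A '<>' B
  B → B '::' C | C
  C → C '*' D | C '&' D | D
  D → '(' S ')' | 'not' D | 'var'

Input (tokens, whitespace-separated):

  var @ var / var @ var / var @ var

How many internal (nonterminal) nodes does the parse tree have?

[S [A [B [C [D var]]]] @ [S [A [A [B [C [D var]]]] / [B [C [D var]]]] @ [S [A [A [B [C [D var]]]] / [B [C [D var]]]] @ [S [A [B [C [D var]]]]]]]]

28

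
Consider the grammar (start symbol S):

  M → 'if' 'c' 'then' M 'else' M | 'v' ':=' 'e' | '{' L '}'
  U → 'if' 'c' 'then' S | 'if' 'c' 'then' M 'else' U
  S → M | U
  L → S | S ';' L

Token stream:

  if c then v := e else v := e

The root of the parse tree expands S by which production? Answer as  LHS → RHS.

S → M

[S [M if c then [M v := e] else [M v := e]]]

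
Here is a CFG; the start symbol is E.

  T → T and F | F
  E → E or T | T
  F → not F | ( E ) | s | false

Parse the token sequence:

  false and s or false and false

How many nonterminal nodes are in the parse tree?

[E [E [T [T [F false]] and [F s]]] or [T [T [F false]] and [F false]]]

10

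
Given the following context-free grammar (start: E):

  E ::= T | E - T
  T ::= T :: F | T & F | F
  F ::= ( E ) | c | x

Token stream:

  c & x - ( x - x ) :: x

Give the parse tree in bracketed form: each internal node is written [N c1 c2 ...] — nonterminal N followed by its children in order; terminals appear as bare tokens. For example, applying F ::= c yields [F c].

E
E - T
T - T
T & F - T
F & F - T
c & F - T
c & x - T
c & x - T :: F
c & x - F :: F
c & x - ( E ) :: F
c & x - ( E - T ) :: F
c & x - ( T - T ) :: F
c & x - ( F - T ) :: F
c & x - ( x - T ) :: F
c & x - ( x - F ) :: F
c & x - ( x - x ) :: F
c & x - ( x - x ) :: x

[E [E [T [T [F c]] & [F x]]] - [T [T [F ( [E [E [T [F x]]] - [T [F x]]] )]] :: [F x]]]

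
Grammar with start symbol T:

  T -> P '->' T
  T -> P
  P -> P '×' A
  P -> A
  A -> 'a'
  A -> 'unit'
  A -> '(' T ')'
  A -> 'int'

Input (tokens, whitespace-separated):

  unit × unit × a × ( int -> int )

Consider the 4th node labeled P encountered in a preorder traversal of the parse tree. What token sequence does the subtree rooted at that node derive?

[T [P [P [P [P [A unit]] × [A unit]] × [A a]] × [A ( [T [P [A int]] -> [T [P [A int]]]] )]]]

unit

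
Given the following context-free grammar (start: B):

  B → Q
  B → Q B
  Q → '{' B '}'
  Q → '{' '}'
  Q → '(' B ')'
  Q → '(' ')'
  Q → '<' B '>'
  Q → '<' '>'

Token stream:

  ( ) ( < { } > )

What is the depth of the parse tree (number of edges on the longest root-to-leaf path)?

[B [Q ( )] [B [Q ( [B [Q < [B [Q { }]] >]] )]]]

7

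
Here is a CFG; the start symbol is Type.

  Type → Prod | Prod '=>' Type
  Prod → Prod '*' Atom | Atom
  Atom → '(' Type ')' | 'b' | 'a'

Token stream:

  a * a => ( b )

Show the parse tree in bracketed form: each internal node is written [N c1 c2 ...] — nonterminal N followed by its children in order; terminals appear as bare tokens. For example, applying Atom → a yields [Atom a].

Type
Prod => Type
Prod * Atom => Type
Atom * Atom => Type
a * Atom => Type
a * a => Type
a * a => Prod
a * a => Atom
a * a => ( Type )
a * a => ( Prod )
a * a => ( Atom )
a * a => ( b )

[Type [Prod [Prod [Atom a]] * [Atom a]] => [Type [Prod [Atom ( [Type [Prod [Atom b]]] )]]]]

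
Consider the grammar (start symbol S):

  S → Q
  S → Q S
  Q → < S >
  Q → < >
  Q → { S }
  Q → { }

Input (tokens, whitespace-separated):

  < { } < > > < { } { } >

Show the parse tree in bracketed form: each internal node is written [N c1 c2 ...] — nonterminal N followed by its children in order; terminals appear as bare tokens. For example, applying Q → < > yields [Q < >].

[S [Q < [S [Q { }] [S [Q < >]]] >] [S [Q < [S [Q { }] [S [Q { }]]] >]]]

S
Q S
< S > S
< Q S > S
< { } S > S
< { } Q > S
< { } < > > S
< { } < > > Q
< { } < > > < S >
< { } < > > < Q S >
< { } < > > < { } S >
< { } < > > < { } Q >
< { } < > > < { } { } >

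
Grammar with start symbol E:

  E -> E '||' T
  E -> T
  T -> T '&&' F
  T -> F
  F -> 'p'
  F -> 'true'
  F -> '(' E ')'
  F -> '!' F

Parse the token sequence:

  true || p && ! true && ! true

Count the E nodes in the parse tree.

[E [E [T [F true]]] || [T [T [T [F p]] && [F ! [F true]]] && [F ! [F true]]]]

2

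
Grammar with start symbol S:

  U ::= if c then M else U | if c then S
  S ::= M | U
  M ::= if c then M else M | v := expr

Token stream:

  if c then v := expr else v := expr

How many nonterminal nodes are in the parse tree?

[S [M if c then [M v := expr] else [M v := expr]]]

4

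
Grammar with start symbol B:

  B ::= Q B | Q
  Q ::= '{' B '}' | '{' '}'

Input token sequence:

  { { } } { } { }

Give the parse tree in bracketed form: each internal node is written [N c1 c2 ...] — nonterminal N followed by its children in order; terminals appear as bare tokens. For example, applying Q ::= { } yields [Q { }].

B
Q B
{ B } B
{ Q } B
{ { } } B
{ { } } Q B
{ { } } { } B
{ { } } { } Q
{ { } } { } { }

[B [Q { [B [Q { }]] }] [B [Q { }] [B [Q { }]]]]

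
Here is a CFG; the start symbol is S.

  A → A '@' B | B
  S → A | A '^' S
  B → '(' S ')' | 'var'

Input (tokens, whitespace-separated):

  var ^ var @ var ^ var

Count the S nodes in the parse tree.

3

[S [A [B var]] ^ [S [A [A [B var]] @ [B var]] ^ [S [A [B var]]]]]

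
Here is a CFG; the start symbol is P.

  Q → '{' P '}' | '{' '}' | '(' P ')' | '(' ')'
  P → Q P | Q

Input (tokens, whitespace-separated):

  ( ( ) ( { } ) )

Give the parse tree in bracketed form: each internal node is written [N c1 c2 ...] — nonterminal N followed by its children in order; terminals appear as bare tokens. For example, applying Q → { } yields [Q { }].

P
Q
( P )
( Q P )
( ( ) P )
( ( ) Q )
( ( ) ( P ) )
( ( ) ( Q ) )
( ( ) ( { } ) )

[P [Q ( [P [Q ( )] [P [Q ( [P [Q { }]] )]]] )]]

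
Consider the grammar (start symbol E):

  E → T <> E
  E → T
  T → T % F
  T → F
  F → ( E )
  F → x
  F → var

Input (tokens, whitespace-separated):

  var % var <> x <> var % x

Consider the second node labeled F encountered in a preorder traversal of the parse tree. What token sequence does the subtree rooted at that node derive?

[E [T [T [F var]] % [F var]] <> [E [T [F x]] <> [E [T [T [F var]] % [F x]]]]]

var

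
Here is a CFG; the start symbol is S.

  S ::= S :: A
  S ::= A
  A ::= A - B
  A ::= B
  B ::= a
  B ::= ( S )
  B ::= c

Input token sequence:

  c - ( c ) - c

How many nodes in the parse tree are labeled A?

[S [A [A [A [B c]] - [B ( [S [A [B c]]] )]] - [B c]]]

4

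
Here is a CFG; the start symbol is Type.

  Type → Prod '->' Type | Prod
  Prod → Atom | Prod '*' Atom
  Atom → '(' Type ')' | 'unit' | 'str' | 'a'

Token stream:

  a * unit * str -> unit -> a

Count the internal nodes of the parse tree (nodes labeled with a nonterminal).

[Type [Prod [Prod [Prod [Atom a]] * [Atom unit]] * [Atom str]] -> [Type [Prod [Atom unit]] -> [Type [Prod [Atom a]]]]]

13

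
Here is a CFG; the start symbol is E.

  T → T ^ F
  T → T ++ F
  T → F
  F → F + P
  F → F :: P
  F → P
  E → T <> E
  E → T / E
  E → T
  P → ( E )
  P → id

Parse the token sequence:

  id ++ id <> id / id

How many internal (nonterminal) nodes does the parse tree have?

[E [T [T [F [P id]]] ++ [F [P id]]] <> [E [T [F [P id]]] / [E [T [F [P id]]]]]]

15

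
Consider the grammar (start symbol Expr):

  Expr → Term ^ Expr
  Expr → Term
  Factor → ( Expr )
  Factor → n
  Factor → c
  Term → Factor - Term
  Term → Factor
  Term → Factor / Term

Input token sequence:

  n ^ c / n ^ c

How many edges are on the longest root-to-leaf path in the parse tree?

[Expr [Term [Factor n]] ^ [Expr [Term [Factor c] / [Term [Factor n]]] ^ [Expr [Term [Factor c]]]]]

5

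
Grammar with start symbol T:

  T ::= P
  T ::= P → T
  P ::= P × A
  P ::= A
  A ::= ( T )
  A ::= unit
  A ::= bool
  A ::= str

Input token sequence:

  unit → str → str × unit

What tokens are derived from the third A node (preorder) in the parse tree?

str

[T [P [A unit]] → [T [P [A str]] → [T [P [P [A str]] × [A unit]]]]]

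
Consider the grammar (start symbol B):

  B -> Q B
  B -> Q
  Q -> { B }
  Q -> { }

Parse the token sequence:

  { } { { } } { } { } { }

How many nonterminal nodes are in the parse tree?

12

[B [Q { }] [B [Q { [B [Q { }]] }] [B [Q { }] [B [Q { }] [B [Q { }]]]]]]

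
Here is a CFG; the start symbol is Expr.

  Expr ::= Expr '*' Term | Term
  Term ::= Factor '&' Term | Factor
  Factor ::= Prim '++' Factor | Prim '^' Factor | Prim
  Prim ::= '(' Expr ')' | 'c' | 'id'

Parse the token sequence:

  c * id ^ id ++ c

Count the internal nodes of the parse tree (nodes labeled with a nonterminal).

[Expr [Expr [Term [Factor [Prim c]]]] * [Term [Factor [Prim id] ^ [Factor [Prim id] ++ [Factor [Prim c]]]]]]

12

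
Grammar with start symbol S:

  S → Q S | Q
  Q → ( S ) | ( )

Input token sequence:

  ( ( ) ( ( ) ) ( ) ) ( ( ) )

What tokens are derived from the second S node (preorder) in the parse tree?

[S [Q ( [S [Q ( )] [S [Q ( [S [Q ( )]] )] [S [Q ( )]]]] )] [S [Q ( [S [Q ( )]] )]]]

( ) ( ( ) ) ( )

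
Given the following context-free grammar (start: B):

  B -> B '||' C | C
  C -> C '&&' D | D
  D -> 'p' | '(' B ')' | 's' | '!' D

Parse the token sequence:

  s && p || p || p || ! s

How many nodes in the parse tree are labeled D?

6

[B [B [B [B [C [C [D s]] && [D p]]] || [C [D p]]] || [C [D p]]] || [C [D ! [D s]]]]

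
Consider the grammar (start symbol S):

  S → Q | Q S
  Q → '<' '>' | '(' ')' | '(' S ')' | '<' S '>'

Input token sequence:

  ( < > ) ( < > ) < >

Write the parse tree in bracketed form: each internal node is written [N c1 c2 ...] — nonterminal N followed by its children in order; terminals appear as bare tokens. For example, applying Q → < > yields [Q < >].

[S [Q ( [S [Q < >]] )] [S [Q ( [S [Q < >]] )] [S [Q < >]]]]

S
Q S
( S ) S
( Q ) S
( < > ) S
( < > ) Q S
( < > ) ( S ) S
( < > ) ( Q ) S
( < > ) ( < > ) S
( < > ) ( < > ) Q
( < > ) ( < > ) < >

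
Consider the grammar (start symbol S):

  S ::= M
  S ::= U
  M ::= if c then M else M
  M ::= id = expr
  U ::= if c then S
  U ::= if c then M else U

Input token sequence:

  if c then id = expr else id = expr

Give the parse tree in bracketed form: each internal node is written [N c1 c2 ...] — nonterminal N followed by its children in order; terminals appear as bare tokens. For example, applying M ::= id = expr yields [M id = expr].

S
M
if c then M else M
if c then id = expr else M
if c then id = expr else id = expr

[S [M if c then [M id = expr] else [M id = expr]]]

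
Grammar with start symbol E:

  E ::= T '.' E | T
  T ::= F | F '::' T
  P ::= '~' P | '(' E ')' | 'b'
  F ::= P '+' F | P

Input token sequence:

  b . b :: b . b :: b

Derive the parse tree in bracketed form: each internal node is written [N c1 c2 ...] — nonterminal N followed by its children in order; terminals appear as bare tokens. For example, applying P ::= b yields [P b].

E
T . E
F . E
P . E
b . E
b . T . E
b . F :: T . E
b . P :: T . E
b . b :: T . E
b . b :: F . E
b . b :: P . E
b . b :: b . E
b . b :: b . T
b . b :: b . F :: T
b . b :: b . P :: T
b . b :: b . b :: T
b . b :: b . b :: F
b . b :: b . b :: P
b . b :: b . b :: b

[E [T [F [P b]]] . [E [T [F [P b]] :: [T [F [P b]]]] . [E [T [F [P b]] :: [T [F [P b]]]]]]]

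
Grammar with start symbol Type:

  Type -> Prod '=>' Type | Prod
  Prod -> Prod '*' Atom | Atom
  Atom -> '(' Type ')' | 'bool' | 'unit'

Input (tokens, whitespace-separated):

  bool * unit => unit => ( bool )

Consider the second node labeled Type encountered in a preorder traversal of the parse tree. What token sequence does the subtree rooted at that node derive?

unit => ( bool )

[Type [Prod [Prod [Atom bool]] * [Atom unit]] => [Type [Prod [Atom unit]] => [Type [Prod [Atom ( [Type [Prod [Atom bool]]] )]]]]]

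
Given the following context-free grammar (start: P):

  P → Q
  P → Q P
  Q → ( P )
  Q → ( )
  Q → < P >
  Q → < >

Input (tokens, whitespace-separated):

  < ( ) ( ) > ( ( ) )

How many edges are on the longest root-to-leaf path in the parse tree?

[P [Q < [P [Q ( )] [P [Q ( )]]] >] [P [Q ( [P [Q ( )]] )]]]

5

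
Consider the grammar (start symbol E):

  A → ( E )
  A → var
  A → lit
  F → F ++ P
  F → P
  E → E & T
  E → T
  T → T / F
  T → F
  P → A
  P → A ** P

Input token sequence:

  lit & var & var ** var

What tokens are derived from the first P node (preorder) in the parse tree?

lit

[E [E [E [T [F [P [A lit]]]]] & [T [F [P [A var]]]]] & [T [F [P [A var] ** [P [A var]]]]]]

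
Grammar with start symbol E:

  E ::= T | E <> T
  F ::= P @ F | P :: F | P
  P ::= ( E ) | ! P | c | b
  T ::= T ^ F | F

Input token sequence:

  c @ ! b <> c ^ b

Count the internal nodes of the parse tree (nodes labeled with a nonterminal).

[E [E [T [F [P c] @ [F [P ! [P b]]]]]] <> [T [T [F [P c]]] ^ [F [P b]]]]

14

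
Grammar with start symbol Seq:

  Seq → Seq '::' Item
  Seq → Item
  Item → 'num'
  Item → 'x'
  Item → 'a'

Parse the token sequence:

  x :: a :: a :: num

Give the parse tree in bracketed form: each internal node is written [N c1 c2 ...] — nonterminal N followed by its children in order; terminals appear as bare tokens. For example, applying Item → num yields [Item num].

[Seq [Seq [Seq [Seq [Item x]] :: [Item a]] :: [Item a]] :: [Item num]]

Seq
Seq :: Item
Seq :: Item :: Item
Seq :: Item :: Item :: Item
Item :: Item :: Item :: Item
x :: Item :: Item :: Item
x :: a :: Item :: Item
x :: a :: a :: Item
x :: a :: a :: num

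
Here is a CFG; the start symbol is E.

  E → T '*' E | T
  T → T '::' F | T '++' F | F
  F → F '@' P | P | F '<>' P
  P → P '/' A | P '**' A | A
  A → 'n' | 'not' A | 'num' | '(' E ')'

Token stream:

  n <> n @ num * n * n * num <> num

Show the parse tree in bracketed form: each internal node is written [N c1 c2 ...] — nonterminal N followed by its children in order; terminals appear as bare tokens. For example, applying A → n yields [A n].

[E [T [F [F [F [P [A n]]] <> [P [A n]]] @ [P [A num]]]] * [E [T [F [P [A n]]]] * [E [T [F [P [A n]]]] * [E [T [F [F [P [A num]]] <> [P [A num]]]]]]]]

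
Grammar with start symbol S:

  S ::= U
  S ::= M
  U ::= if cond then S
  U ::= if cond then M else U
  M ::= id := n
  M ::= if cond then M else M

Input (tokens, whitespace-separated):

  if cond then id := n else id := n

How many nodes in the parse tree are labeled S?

1

[S [M if cond then [M id := n] else [M id := n]]]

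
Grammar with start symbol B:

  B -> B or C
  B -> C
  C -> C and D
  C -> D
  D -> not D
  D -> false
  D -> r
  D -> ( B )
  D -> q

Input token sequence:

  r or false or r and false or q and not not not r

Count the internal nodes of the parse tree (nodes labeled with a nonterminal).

[B [B [B [B [C [D r]]] or [C [D false]]] or [C [C [D r]] and [D false]]] or [C [C [D q]] and [D not [D not [D not [D r]]]]]]

19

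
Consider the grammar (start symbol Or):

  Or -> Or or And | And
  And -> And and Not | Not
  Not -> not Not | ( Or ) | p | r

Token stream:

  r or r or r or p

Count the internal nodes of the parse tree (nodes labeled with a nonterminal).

12

[Or [Or [Or [Or [And [Not r]]] or [And [Not r]]] or [And [Not r]]] or [And [Not p]]]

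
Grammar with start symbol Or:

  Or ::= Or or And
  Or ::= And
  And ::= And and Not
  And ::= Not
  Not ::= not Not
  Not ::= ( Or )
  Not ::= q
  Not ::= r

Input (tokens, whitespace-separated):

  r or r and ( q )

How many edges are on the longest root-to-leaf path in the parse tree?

6

[Or [Or [And [Not r]]] or [And [And [Not r]] and [Not ( [Or [And [Not q]]] )]]]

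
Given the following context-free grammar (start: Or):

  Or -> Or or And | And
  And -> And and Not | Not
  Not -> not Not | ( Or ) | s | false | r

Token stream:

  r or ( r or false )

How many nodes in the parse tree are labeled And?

[Or [Or [And [Not r]]] or [And [Not ( [Or [Or [And [Not r]]] or [And [Not false]]] )]]]

4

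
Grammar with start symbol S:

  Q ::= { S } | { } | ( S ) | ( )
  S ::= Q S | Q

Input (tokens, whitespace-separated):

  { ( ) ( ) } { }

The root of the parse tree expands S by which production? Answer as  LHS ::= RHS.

[S [Q { [S [Q ( )] [S [Q ( )]]] }] [S [Q { }]]]

S ::= Q S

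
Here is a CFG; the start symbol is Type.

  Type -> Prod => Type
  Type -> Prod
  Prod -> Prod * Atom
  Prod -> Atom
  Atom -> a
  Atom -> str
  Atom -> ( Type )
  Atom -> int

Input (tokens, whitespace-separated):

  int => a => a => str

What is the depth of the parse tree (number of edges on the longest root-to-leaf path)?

[Type [Prod [Atom int]] => [Type [Prod [Atom a]] => [Type [Prod [Atom a]] => [Type [Prod [Atom str]]]]]]

6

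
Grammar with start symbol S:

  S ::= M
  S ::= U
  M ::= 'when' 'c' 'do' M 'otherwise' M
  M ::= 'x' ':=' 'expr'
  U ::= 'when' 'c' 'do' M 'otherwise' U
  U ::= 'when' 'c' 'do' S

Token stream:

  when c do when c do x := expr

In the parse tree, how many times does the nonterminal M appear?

1

[S [U when c do [S [U when c do [S [M x := expr]]]]]]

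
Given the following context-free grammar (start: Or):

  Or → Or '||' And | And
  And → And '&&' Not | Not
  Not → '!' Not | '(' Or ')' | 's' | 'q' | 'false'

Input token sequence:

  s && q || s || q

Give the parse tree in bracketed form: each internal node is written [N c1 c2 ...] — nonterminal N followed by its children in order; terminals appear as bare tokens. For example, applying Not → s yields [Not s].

Or
Or || And
Or || And || And
And || And || And
And && Not || And || And
Not && Not || And || And
s && Not || And || And
s && q || And || And
s && q || Not || And
s && q || s || And
s && q || s || Not
s && q || s || q

[Or [Or [Or [And [And [Not s]] && [Not q]]] || [And [Not s]]] || [And [Not q]]]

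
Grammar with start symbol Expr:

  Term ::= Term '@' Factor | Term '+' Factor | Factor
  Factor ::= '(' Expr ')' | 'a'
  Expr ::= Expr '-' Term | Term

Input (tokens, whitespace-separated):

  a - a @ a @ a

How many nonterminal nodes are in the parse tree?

10

[Expr [Expr [Term [Factor a]]] - [Term [Term [Term [Factor a]] @ [Factor a]] @ [Factor a]]]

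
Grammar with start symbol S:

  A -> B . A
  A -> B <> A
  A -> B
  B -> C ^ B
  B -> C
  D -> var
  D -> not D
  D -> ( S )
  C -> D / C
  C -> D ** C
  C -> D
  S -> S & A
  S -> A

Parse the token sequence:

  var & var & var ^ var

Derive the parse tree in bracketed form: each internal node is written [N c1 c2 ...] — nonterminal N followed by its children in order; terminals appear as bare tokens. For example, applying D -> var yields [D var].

S
S & A
S & A & A
A & A & A
B & A & A
C & A & A
D & A & A
var & A & A
var & B & A
var & C & A
var & D & A
var & var & A
var & var & B
var & var & C ^ B
var & var & D ^ B
var & var & var ^ B
var & var & var ^ C
var & var & var ^ D
var & var & var ^ var

[S [S [S [A [B [C [D var]]]]] & [A [B [C [D var]]]]] & [A [B [C [D var]] ^ [B [C [D var]]]]]]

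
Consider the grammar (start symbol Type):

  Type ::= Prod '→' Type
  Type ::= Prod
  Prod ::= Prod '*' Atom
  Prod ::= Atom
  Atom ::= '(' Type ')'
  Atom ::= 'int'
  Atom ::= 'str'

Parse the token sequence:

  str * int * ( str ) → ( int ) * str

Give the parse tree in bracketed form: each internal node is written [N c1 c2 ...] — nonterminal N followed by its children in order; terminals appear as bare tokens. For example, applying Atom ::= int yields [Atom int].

Type
Prod → Type
Prod * Atom → Type
Prod * Atom * Atom → Type
Atom * Atom * Atom → Type
str * Atom * Atom → Type
str * int * Atom → Type
str * int * ( Type ) → Type
str * int * ( Prod ) → Type
str * int * ( Atom ) → Type
str * int * ( str ) → Type
str * int * ( str ) → Prod
str * int * ( str ) → Prod * Atom
str * int * ( str ) → Atom * Atom
str * int * ( str ) → ( Type ) * Atom
str * int * ( str ) → ( Prod ) * Atom
str * int * ( str ) → ( Atom ) * Atom
str * int * ( str ) → ( int ) * Atom
str * int * ( str ) → ( int ) * str

[Type [Prod [Prod [Prod [Atom str]] * [Atom int]] * [Atom ( [Type [Prod [Atom str]]] )]] → [Type [Prod [Prod [Atom ( [Type [Prod [Atom int]]] )]] * [Atom str]]]]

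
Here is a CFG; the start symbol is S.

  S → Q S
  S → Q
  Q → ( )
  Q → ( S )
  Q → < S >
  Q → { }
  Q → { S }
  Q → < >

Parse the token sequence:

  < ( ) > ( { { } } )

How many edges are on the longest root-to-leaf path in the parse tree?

7

[S [Q < [S [Q ( )]] >] [S [Q ( [S [Q { [S [Q { }]] }]] )]]]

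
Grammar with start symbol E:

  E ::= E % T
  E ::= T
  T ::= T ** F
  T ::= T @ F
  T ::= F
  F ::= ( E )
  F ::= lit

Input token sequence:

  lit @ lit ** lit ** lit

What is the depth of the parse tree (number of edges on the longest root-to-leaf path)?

6

[E [T [T [T [T [F lit]] @ [F lit]] ** [F lit]] ** [F lit]]]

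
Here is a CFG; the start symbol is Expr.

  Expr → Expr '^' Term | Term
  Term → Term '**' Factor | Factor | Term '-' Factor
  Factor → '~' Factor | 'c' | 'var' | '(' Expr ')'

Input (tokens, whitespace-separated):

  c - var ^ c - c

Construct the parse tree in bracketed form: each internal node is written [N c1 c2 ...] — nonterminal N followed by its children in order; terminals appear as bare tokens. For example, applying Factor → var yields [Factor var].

[Expr [Expr [Term [Term [Factor c]] - [Factor var]]] ^ [Term [Term [Factor c]] - [Factor c]]]

Expr
Expr ^ Term
Term ^ Term
Term - Factor ^ Term
Factor - Factor ^ Term
c - Factor ^ Term
c - var ^ Term
c - var ^ Term - Factor
c - var ^ Factor - Factor
c - var ^ c - Factor
c - var ^ c - c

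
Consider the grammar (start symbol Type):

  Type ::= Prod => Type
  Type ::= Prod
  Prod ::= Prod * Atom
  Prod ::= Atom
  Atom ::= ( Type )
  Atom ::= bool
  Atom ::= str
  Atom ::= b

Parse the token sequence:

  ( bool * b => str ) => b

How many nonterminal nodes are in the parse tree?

14

[Type [Prod [Atom ( [Type [Prod [Prod [Atom bool]] * [Atom b]] => [Type [Prod [Atom str]]]] )]] => [Type [Prod [Atom b]]]]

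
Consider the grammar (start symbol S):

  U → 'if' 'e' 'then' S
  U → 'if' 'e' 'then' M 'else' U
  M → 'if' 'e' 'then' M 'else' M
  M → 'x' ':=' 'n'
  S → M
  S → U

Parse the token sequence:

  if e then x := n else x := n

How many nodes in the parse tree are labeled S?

1

[S [M if e then [M x := n] else [M x := n]]]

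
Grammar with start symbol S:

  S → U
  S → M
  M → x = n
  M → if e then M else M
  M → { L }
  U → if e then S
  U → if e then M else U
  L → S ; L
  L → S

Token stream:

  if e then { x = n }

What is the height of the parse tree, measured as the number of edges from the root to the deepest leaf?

[S [U if e then [S [M { [L [S [M x = n]]] }]]]]

7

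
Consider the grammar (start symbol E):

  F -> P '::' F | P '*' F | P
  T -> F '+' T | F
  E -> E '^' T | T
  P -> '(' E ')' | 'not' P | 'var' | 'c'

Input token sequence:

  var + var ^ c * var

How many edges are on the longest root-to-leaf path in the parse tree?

6

[E [E [T [F [P var]] + [T [F [P var]]]]] ^ [T [F [P c] * [F [P var]]]]]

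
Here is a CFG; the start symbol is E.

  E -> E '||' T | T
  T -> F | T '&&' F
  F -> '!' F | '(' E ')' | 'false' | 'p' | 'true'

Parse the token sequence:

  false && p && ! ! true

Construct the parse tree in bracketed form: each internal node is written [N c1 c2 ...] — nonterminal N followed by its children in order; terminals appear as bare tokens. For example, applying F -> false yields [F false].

E
T
T && F
T && F && F
F && F && F
false && F && F
false && p && F
false && p && ! F
false && p && ! ! F
false && p && ! ! true

[E [T [T [T [F false]] && [F p]] && [F ! [F ! [F true]]]]]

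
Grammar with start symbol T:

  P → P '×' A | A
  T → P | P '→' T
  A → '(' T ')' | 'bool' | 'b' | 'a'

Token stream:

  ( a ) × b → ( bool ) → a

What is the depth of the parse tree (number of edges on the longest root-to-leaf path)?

7

[T [P [P [A ( [T [P [A a]]] )]] × [A b]] → [T [P [A ( [T [P [A bool]]] )]] → [T [P [A a]]]]]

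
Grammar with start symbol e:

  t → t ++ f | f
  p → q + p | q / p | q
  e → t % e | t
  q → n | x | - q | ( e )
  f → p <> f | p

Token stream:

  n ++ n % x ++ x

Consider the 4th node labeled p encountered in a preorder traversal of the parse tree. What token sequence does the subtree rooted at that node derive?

[e [t [t [f [p [q n]]]] ++ [f [p [q n]]]] % [e [t [t [f [p [q x]]]] ++ [f [p [q x]]]]]]

x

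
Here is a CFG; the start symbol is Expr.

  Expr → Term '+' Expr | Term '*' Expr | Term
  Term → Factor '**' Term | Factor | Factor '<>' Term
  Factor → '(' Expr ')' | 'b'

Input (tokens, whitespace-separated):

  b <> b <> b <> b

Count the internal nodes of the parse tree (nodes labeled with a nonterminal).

9

[Expr [Term [Factor b] <> [Term [Factor b] <> [Term [Factor b] <> [Term [Factor b]]]]]]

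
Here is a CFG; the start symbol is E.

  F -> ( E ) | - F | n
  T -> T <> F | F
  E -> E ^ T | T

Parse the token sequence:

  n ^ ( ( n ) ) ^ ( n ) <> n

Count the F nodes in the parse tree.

7

[E [E [E [T [F n]]] ^ [T [F ( [E [T [F ( [E [T [F n]]] )]]] )]]] ^ [T [T [F ( [E [T [F n]]] )]] <> [F n]]]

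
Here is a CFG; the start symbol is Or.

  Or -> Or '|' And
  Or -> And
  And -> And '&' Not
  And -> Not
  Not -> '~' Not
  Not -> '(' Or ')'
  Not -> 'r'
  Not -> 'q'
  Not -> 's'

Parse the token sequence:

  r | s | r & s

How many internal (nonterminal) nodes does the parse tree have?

[Or [Or [Or [And [Not r]]] | [And [Not s]]] | [And [And [Not r]] & [Not s]]]

11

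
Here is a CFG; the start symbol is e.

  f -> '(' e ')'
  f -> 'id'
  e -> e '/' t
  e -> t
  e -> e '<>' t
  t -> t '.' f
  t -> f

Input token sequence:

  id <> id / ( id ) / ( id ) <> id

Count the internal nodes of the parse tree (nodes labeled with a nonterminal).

[e [e [e [e [e [t [f id]]] <> [t [f id]]] / [t [f ( [e [t [f id]]] )]]] / [t [f ( [e [t [f id]]] )]]] <> [t [f id]]]

21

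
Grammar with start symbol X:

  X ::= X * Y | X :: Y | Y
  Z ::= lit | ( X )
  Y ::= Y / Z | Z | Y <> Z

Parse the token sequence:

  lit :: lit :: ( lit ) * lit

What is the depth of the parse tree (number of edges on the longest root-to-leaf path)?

7

[X [X [X [X [Y [Z lit]]] :: [Y [Z lit]]] :: [Y [Z ( [X [Y [Z lit]]] )]]] * [Y [Z lit]]]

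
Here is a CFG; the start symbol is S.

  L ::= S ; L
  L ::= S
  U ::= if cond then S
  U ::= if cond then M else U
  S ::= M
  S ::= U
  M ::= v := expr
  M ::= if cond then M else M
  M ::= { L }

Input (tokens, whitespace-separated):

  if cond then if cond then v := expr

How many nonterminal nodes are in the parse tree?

6

[S [U if cond then [S [U if cond then [S [M v := expr]]]]]]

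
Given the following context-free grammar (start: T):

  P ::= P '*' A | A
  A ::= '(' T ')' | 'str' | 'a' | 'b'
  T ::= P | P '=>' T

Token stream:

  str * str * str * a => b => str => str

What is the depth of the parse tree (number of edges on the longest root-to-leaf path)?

[T [P [P [P [P [A str]] * [A str]] * [A str]] * [A a]] => [T [P [A b]] => [T [P [A str]] => [T [P [A str]]]]]]

6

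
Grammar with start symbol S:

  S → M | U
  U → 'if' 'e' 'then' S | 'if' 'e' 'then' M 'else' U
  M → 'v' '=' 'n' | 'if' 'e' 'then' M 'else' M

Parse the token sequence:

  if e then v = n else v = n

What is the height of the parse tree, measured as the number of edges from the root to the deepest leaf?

3

[S [M if e then [M v = n] else [M v = n]]]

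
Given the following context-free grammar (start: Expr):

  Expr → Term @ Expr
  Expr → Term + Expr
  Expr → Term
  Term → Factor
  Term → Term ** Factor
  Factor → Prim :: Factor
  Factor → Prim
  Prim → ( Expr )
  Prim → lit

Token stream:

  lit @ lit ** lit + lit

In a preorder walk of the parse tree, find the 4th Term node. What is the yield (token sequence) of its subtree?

lit

[Expr [Term [Factor [Prim lit]]] @ [Expr [Term [Term [Factor [Prim lit]]] ** [Factor [Prim lit]]] + [Expr [Term [Factor [Prim lit]]]]]]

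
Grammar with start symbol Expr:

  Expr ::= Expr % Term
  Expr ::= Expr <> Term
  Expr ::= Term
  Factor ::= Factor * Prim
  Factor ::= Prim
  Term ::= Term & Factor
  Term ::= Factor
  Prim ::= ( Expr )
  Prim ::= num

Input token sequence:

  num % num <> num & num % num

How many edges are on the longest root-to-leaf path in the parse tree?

7

[Expr [Expr [Expr [Expr [Term [Factor [Prim num]]]] % [Term [Factor [Prim num]]]] <> [Term [Term [Factor [Prim num]]] & [Factor [Prim num]]]] % [Term [Factor [Prim num]]]]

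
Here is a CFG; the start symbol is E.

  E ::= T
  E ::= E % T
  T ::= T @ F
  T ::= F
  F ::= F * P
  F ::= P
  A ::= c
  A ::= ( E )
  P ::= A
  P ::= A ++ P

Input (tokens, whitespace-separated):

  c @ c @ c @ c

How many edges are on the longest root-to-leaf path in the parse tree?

[E [T [T [T [T [F [P [A c]]]] @ [F [P [A c]]]] @ [F [P [A c]]]] @ [F [P [A c]]]]]

8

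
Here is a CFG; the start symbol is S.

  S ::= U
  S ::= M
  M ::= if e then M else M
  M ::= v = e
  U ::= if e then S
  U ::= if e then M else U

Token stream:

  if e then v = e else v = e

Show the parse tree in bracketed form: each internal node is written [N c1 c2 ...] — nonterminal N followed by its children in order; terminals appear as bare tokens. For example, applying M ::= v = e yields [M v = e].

S
M
if e then M else M
if e then v = e else M
if e then v = e else v = e

[S [M if e then [M v = e] else [M v = e]]]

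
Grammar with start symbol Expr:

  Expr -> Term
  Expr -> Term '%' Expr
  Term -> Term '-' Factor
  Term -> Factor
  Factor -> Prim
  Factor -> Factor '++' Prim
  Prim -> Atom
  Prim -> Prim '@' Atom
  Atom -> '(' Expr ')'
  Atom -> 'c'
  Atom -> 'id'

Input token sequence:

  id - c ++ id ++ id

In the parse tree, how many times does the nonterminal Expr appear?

1

[Expr [Term [Term [Factor [Prim [Atom id]]]] - [Factor [Factor [Factor [Prim [Atom c]]] ++ [Prim [Atom id]]] ++ [Prim [Atom id]]]]]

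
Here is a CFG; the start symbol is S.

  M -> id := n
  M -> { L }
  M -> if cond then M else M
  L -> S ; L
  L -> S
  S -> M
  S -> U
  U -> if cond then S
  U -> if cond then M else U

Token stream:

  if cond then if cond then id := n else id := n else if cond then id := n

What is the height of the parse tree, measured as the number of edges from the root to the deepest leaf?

5

[S [U if cond then [M if cond then [M id := n] else [M id := n]] else [U if cond then [S [M id := n]]]]]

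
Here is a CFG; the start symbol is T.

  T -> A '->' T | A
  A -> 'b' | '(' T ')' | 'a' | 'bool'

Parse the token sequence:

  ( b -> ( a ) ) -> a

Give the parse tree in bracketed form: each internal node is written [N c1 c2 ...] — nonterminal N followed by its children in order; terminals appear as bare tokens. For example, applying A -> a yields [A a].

[T [A ( [T [A b] -> [T [A ( [T [A a]] )]]] )] -> [T [A a]]]

T
A -> T
( T ) -> T
( A -> T ) -> T
( b -> T ) -> T
( b -> A ) -> T
( b -> ( T ) ) -> T
( b -> ( A ) ) -> T
( b -> ( a ) ) -> T
( b -> ( a ) ) -> A
( b -> ( a ) ) -> a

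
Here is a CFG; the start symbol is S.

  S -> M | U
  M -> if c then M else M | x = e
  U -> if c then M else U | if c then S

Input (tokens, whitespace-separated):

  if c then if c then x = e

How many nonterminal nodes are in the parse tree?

[S [U if c then [S [U if c then [S [M x = e]]]]]]

6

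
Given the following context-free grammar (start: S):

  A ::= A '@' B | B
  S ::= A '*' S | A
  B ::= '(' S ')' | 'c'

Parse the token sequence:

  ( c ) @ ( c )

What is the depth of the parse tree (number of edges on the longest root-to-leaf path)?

7

[S [A [A [B ( [S [A [B c]]] )]] @ [B ( [S [A [B c]]] )]]]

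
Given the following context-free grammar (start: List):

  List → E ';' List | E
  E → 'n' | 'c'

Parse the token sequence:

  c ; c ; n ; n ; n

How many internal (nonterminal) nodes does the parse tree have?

10

[List [E c] ; [List [E c] ; [List [E n] ; [List [E n] ; [List [E n]]]]]]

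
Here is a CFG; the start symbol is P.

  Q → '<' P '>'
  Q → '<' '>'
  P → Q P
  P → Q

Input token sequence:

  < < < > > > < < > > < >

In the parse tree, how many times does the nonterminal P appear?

[P [Q < [P [Q < [P [Q < >]] >]] >] [P [Q < [P [Q < >]] >] [P [Q < >]]]]

6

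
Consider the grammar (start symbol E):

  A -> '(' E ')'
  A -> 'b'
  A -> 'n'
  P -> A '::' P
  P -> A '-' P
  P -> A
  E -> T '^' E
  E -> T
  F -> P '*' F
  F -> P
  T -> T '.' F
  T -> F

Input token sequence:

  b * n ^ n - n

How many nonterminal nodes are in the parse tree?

[E [T [F [P [A b]] * [F [P [A n]]]]] ^ [E [T [F [P [A n] - [P [A n]]]]]]]

15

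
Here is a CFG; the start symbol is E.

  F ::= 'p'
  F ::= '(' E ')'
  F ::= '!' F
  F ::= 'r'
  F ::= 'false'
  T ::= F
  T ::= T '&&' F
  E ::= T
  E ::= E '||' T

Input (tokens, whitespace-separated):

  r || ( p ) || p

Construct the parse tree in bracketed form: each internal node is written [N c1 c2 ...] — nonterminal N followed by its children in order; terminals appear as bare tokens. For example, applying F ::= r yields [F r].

E
E || T
E || T || T
T || T || T
F || T || T
r || T || T
r || F || T
r || ( E ) || T
r || ( T ) || T
r || ( F ) || T
r || ( p ) || T
r || ( p ) || F
r || ( p ) || p

[E [E [E [T [F r]]] || [T [F ( [E [T [F p]]] )]]] || [T [F p]]]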